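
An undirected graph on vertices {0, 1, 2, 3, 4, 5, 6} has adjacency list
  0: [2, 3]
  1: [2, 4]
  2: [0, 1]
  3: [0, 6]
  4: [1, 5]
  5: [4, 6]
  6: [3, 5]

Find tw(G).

A width-2 tree decomposition is:
Bags: B1 = {4, 5, 6}  B2 = {1, 4, 6}  B3 = {1, 2, 6}  B4 = {0, 2, 6}  B5 = {0, 3, 6}
Tree: B1–B2, B2–B3, B3–B4, B4–B5
Each bag holds 3 vertices, so the decomposition has width 2, which upper-bounds the treewidth. Since 6–5–4–1–2–0–3–6 is a cycle in G, G is not acyclic. Forests are exactly the graphs of treewidth ≤ 1, so tw(G) ≥ 2. Combining the bounds, tw(G) = 2.

2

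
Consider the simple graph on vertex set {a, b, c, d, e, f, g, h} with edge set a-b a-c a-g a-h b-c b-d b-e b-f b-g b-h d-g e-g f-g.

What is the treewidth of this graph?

A width-2 tree decomposition is:
Bags: B1 = {b, d, g}  B2 = {b, f, g}  B3 = {a, b, g}  B4 = {b, e, g}  B5 = {a, b, c}  B6 = {a, b, h}
Tree: B1–B2, B2–B3, B3–B4, B3–B5, B5–B6
The largest bag has 3 vertices, giving width 2; this decomposition certifies tw(G) ≤ 2. For the lower bound, the 3 vertices {b, d, g} are pairwise adjacent, and any tree decomposition puts a clique entirely inside one bag — forcing width ≥ 2. The upper and lower bounds meet at 2, so that is the treewidth.

2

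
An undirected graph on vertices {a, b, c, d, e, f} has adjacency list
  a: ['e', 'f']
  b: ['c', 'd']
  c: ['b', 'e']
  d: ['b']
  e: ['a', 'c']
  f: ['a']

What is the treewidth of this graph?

A width-1 tree decomposition is:
Bags: B1 = {a, f}  B2 = {a, e}  B3 = {c, e}  B4 = {b, c}  B5 = {b, d}
Tree: B1–B2, B2–B3, B3–B4, B4–B5
Every bag has size at most 2, so the width is 2 − 1 = 1 and tw(G) ≤ 1. Any graph with an edge has treewidth ≥ 1, and G has the edge f–a. Hence tw(G) = 1 exactly.

1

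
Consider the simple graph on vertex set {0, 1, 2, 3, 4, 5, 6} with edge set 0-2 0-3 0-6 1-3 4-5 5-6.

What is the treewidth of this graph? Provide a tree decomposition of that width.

Treewidth 1.
One such decomposition:
Bags: B1 = {0, 3}  B2 = {0, 2}  B3 = {0, 6}  B4 = {1, 3}  B5 = {5, 6}  B6 = {4, 5}
Tree: B1–B2, B2–B3, B1–B4, B3–B5, B5–B6

Each bag holds 2 vertices, so the decomposition has width 1, which upper-bounds the treewidth. Since G has at least one edge (e.g. 3–0), it is not an edgeless graph, so tw(G) ≥ 1. The upper and lower bounds meet at 1, so that is the treewidth.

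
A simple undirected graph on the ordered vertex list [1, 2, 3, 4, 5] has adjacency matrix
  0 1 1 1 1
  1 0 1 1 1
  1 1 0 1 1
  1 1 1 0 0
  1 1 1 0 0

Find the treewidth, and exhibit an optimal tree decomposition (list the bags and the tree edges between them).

Treewidth 3.
Bags: B1 = {1, 2, 3, 4}  B2 = {1, 2, 3, 5}
Tree: B1–B2

Every bag has size at most 4, so the width is 4 − 1 = 3 and tw(G) ≤ 3. On the other hand G contains the 4-clique {1, 2, 3, 4}. A clique must lie in a single bag of any decomposition, so no decomposition can have width below 3. Therefore the treewidth is 3.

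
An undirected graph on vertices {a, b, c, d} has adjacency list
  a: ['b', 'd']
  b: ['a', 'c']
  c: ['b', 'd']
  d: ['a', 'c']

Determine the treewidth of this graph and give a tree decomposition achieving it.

Each bag holds 3 vertices, so the decomposition has width 2, which upper-bounds the treewidth. Since b–c–d–a–b is a cycle in G, G is not acyclic. Forests are exactly the graphs of treewidth ≤ 1, so tw(G) ≥ 2. The upper and lower bounds meet at 2, so that is the treewidth.

Treewidth 2.
One such decomposition:
Bags: B1 = {b, c, d}  B2 = {a, b, d}
Tree: B1–B2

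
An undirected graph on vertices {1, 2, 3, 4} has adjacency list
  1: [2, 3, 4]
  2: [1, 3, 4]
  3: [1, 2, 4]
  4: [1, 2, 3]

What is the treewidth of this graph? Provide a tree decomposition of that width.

Treewidth 3.
One such decomposition:
Bags: B1 = {1, 2, 3, 4}
Tree: (single bag)

A single bag containing all 4 vertices is trivially a valid decomposition of width 3. Conversely, {1, 2, 3, 4} is a clique of size 4, and the vertices of any clique must share a bag in every tree decomposition; so some bag has ≥ 4 vertices and tw(G) ≥ 3. The upper and lower bounds meet at 3, so that is the treewidth.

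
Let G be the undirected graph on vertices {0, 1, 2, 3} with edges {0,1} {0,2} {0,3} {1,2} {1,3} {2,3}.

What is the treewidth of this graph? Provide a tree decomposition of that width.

A single bag containing all 4 vertices is trivially a valid decomposition of width 3. For the lower bound, the 4 vertices {0, 1, 2, 3} are pairwise adjacent, and any tree decomposition puts a clique entirely inside one bag — forcing width ≥ 3. Combining the bounds, tw(G) = 3.

Treewidth 3.
One optimal decomposition is:
Bags: B1 = {0, 1, 2, 3}
Tree: (single bag)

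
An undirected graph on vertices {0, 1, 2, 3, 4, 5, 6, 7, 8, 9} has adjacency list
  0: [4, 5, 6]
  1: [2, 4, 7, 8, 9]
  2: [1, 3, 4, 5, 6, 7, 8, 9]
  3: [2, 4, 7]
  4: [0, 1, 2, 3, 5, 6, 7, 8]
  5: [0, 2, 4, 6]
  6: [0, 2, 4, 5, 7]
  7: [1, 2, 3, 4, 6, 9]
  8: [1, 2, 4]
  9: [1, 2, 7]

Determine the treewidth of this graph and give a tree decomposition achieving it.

Treewidth 3.
One optimal decomposition is:
Bags: B1 = {1, 2, 4, 7}  B2 = {1, 2, 4, 8}  B3 = {2, 4, 6, 7}  B4 = {2, 3, 4, 7}  B5 = {2, 4, 5, 6}  B6 = {0, 4, 5, 6}  B7 = {1, 2, 7, 9}
Tree: B1–B2, B1–B3, B3–B4, B3–B5, B5–B6, B1–B7

The largest bag has 4 vertices, giving width 3; this decomposition certifies tw(G) ≤ 3. Conversely, {0, 4, 5, 6} is a clique of size 4, and the vertices of any clique must share a bag in every tree decomposition; so some bag has ≥ 4 vertices and tw(G) ≥ 3. The upper and lower bounds meet at 3, so that is the treewidth.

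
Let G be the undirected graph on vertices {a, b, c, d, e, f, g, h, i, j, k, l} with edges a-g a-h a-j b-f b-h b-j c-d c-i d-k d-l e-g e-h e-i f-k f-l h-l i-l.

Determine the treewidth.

3

A width-3 tree decomposition is:
Bags: B1 = {c, d, f, k}  B2 = {c, d, f, l}  B3 = {c, f, i, l}  B4 = {b, f, i, l}  B5 = {b, h, i, l}  B6 = {b, e, h, i}  B7 = {b, e, h, j}  B8 = {a, e, h, j}  B9 = {a, e, g, j}
Tree: B1–B2, B2–B3, B3–B4, B4–B5, B5–B6, B6–B7, B7–B8, B8–B9
The largest bag has 4 vertices, giving width 3; this decomposition certifies tw(G) ≤ 3. For the lower bound: the 4 vertex sets {c,d,k}, {f}, {l}, {b,e,h,i} are disjoint, each induces a connected subgraph, and every pair is joined by at least one edge of G. Contracting each set to a single vertex therefore yields K_{4} as a minor, and since treewidth is minor-monotone, tw(G) ≥ tw(K_{4}) = 3. Therefore the treewidth is 3.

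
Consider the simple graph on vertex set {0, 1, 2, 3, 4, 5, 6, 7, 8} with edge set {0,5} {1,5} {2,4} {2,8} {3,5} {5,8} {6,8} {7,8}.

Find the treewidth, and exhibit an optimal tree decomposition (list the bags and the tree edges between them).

Each bag holds 2 vertices, so the decomposition has width 1, which upper-bounds the treewidth. Any graph with an edge has treewidth ≥ 1, and G has the edge 2–8. Therefore the treewidth is 1.

Treewidth 1.
One such decomposition:
Bags: B1 = {2, 8}  B2 = {5, 8}  B3 = {1, 5}  B4 = {3, 5}  B5 = {7, 8}  B6 = {0, 5}  B7 = {2, 4}  B8 = {6, 8}
Tree: B1–B2, B2–B3, B2–B4, B1–B5, B3–B6, B1–B7, B5–B8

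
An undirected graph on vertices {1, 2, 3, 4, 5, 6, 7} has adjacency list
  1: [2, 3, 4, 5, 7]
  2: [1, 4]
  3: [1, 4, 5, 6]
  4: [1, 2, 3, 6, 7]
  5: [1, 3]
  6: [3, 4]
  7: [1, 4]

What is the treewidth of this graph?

A width-2 tree decomposition is:
Bags: B1 = {1, 3, 4}  B2 = {3, 4, 6}  B3 = {1, 4, 7}  B4 = {1, 2, 4}  B5 = {1, 3, 5}
Tree: B1–B2, B1–B3, B1–B4, B1–B5
Each bag holds 3 vertices, so the decomposition has width 2, which upper-bounds the treewidth. Conversely, {1, 2, 4} is a clique of size 3, and the vertices of any clique must share a bag in every tree decomposition; so some bag has ≥ 3 vertices and tw(G) ≥ 2. The upper and lower bounds meet at 2, so that is the treewidth.

2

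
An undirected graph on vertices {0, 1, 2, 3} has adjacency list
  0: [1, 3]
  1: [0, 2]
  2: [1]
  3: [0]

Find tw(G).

1

A width-1 tree decomposition is:
Bags: B1 = {0, 3}  B2 = {0, 1}  B3 = {1, 2}
Tree: B1–B2, B2–B3
Every bag has size at most 2, so the width is 2 − 1 = 1 and tw(G) ≤ 1. Since G has at least one edge (e.g. 3–0), it is not an edgeless graph, so tw(G) ≥ 1. Combining the bounds, tw(G) = 1.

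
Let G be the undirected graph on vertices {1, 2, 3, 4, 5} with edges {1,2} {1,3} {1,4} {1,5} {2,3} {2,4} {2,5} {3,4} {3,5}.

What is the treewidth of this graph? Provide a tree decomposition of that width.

Treewidth 3.
One optimal decomposition is:
Bags: B1 = {1, 2, 3, 4}  B2 = {1, 2, 3, 5}
Tree: B1–B2

The largest bag has 4 vertices, giving width 3; this decomposition certifies tw(G) ≤ 3. For the lower bound, the 4 vertices {1, 2, 3, 4} are pairwise adjacent, and any tree decomposition puts a clique entirely inside one bag — forcing width ≥ 3. Therefore the treewidth is 3.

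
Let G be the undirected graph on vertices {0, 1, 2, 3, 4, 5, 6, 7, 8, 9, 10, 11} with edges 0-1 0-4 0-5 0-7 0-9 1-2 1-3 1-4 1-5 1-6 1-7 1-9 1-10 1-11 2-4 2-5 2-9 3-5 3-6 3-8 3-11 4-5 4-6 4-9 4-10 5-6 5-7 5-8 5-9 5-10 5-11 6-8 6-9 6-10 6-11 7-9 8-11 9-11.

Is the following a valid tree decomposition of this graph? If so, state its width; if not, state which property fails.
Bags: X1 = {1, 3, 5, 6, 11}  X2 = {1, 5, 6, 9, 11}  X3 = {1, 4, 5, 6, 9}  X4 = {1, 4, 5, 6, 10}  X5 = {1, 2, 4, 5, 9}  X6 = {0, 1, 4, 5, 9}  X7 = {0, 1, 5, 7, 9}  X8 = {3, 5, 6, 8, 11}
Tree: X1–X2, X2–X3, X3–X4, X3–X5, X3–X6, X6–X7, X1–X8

Yes; width 4.

Checking the three conditions: (i) the bags cover all of {0, 1, 2, 3, 4, 5, 6, 7, 8, 9, 10, 11}; (ii) for each edge, some bag contains both endpoints; (iii) the bags containing any fixed vertex form a subtree. All hold, so the decomposition is valid with width 5 − 1 = 4.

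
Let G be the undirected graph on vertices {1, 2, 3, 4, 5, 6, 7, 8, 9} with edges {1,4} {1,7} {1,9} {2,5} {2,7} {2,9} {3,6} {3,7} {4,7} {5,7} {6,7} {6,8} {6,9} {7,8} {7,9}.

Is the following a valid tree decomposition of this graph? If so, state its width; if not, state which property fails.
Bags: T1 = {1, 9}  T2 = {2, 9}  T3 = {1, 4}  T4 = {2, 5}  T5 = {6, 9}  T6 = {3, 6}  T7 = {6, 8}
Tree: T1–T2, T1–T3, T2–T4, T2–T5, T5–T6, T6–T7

A tree decomposition must satisfy three properties: every vertex lies in some bag; for every edge, both endpoints lie together in some bag; and for every vertex, the bags containing it form a connected subtree. Here vertex 7 appears in no bag, so the decomposition is invalid.

No — vertex 7 appears in no bag.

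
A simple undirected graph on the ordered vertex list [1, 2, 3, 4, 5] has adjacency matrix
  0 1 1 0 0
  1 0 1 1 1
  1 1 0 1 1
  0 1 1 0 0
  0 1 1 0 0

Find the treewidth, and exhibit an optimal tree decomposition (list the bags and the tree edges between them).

The largest bag has 3 vertices, giving width 2; this decomposition certifies tw(G) ≤ 2. Conversely, {1, 2, 3} is a clique of size 3, and the vertices of any clique must share a bag in every tree decomposition; so some bag has ≥ 3 vertices and tw(G) ≥ 2. Combining the bounds, tw(G) = 2.

Treewidth 2.
One such decomposition:
Bags: B1 = {2, 3, 5}  B2 = {2, 3, 4}  B3 = {1, 2, 3}
Tree: B1–B2, B1–B3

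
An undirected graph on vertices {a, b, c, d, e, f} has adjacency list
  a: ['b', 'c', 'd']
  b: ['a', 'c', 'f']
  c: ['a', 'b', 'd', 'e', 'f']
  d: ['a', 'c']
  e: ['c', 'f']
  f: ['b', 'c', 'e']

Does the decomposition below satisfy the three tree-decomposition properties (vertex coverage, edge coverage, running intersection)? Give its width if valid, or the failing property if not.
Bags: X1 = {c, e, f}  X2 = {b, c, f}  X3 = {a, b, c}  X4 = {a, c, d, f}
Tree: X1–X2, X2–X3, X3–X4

No — bags containing vertex f are not connected in the tree.

A tree decomposition must satisfy three properties: every vertex lies in some bag; for every edge, both endpoints lie together in some bag; and for every vertex, the bags containing it form a connected subtree. Here bags containing vertex f are not connected in the tree, so the decomposition is invalid.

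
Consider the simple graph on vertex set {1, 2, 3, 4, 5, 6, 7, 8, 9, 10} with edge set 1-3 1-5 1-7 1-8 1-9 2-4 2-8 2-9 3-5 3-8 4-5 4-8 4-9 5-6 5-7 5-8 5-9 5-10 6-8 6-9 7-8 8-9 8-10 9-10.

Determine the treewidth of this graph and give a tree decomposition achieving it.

The largest bag has 4 vertices, giving width 3; this decomposition certifies tw(G) ≤ 3. Conversely, {2, 4, 8, 9} is a clique of size 4, and the vertices of any clique must share a bag in every tree decomposition; so some bag has ≥ 4 vertices and tw(G) ≥ 3. Therefore the treewidth is 3.

Treewidth 3.
One optimal decomposition is:
Bags: B1 = {1, 5, 7, 8}  B2 = {1, 5, 8, 9}  B3 = {4, 5, 8, 9}  B4 = {5, 8, 9, 10}  B5 = {1, 3, 5, 8}  B6 = {5, 6, 8, 9}  B7 = {2, 4, 8, 9}
Tree: B1–B2, B2–B3, B3–B4, B1–B5, B3–B6, B3–B7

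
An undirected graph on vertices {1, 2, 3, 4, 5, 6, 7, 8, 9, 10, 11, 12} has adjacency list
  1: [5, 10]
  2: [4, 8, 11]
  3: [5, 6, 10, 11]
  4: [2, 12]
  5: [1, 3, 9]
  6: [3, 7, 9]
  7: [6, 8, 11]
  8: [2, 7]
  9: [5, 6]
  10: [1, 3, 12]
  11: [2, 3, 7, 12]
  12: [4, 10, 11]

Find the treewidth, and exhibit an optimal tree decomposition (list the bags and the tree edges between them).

The largest bag has 4 vertices, giving width 3; this decomposition certifies tw(G) ≤ 3. For the lower bound: the 4 vertex sets {1,5,9}, {6}, {3}, {7,10,11,12} are disjoint, each induces a connected subgraph, and every pair is joined by at least one edge of G. Contracting each set to a single vertex therefore yields K_{4} as a minor, and since treewidth is minor-monotone, tw(G) ≥ tw(K_{4}) = 3. The upper and lower bounds meet at 3, so that is the treewidth.

Treewidth 3.
One such decomposition:
Bags: B1 = {1, 5, 6, 9}  B2 = {1, 3, 5, 6}  B3 = {1, 3, 6, 10}  B4 = {3, 6, 7, 10}  B5 = {3, 7, 10, 11}  B6 = {7, 10, 11, 12}  B7 = {7, 8, 11, 12}  B8 = {2, 8, 11, 12}  B9 = {2, 4, 8, 12}
Tree: B1–B2, B2–B3, B3–B4, B4–B5, B5–B6, B6–B7, B7–B8, B8–B9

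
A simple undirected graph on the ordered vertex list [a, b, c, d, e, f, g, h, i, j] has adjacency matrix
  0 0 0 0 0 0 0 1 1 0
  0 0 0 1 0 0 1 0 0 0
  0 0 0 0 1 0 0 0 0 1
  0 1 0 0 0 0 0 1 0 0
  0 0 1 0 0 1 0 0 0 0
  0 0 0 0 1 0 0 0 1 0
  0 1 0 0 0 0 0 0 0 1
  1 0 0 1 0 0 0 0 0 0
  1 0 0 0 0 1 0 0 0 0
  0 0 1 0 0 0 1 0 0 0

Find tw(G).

2

A width-2 tree decomposition is:
Bags: B1 = {b, d, h}  B2 = {a, b, h}  B3 = {a, b, i}  B4 = {b, f, i}  B5 = {b, e, f}  B6 = {b, c, e}  B7 = {b, c, j}  B8 = {b, g, j}
Tree: B1–B2, B2–B3, B3–B4, B4–B5, B5–B6, B6–B7, B7–B8
Every bag has size at most 3, so the width is 3 − 1 = 2 and tw(G) ≤ 2. The edges b–d–h–a–i–f–e–c–j–g–b form a cycle, so G is not a tree and its treewidth is at least 2. The upper and lower bounds meet at 2, so that is the treewidth.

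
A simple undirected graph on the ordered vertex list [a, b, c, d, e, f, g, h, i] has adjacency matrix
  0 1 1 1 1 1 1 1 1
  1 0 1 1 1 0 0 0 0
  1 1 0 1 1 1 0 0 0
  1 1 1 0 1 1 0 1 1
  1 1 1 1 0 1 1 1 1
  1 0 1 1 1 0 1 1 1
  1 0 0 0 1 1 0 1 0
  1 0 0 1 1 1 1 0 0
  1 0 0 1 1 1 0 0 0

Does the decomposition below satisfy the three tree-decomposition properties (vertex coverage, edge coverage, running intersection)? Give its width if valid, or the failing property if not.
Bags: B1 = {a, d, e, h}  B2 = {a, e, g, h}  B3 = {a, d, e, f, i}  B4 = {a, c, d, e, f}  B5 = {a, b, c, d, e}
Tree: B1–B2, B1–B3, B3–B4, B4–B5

A tree decomposition must satisfy three properties: every vertex lies in some bag; for every edge, both endpoints lie together in some bag; and for every vertex, the bags containing it form a connected subtree. Here edge (f,h) lies in no bag, so the decomposition is invalid.

No — edge (f,h) lies in no bag.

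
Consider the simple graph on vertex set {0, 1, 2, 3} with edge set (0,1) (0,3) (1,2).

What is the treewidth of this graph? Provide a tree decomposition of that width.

Each bag holds 2 vertices, so the decomposition has width 1, which upper-bounds the treewidth. G has an edge, so its treewidth is at least 1. Hence tw(G) = 1 exactly.

Treewidth 1.
One such decomposition:
Bags: B1 = {0, 1}  B2 = {0, 3}  B3 = {1, 2}
Tree: B1–B2, B1–B3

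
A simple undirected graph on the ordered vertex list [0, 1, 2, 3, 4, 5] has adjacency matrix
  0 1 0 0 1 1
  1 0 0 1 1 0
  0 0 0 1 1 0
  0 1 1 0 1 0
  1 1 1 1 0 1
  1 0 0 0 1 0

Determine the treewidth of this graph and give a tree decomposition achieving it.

Treewidth 2.
Bags: B1 = {0, 1, 4}  B2 = {0, 4, 5}  B3 = {1, 3, 4}  B4 = {2, 3, 4}
Tree: B1–B2, B1–B3, B3–B4

Each bag holds 3 vertices, so the decomposition has width 2, which upper-bounds the treewidth. For the lower bound, the 3 vertices {0, 1, 4} are pairwise adjacent, and any tree decomposition puts a clique entirely inside one bag — forcing width ≥ 2. Hence tw(G) = 2 exactly.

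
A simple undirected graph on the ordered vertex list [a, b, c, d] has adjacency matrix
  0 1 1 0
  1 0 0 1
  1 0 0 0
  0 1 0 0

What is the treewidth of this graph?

1

A width-1 tree decomposition is:
Bags: B1 = {a, c}  B2 = {a, b}  B3 = {b, d}
Tree: B1–B2, B2–B3
Each bag holds 2 vertices, so the decomposition has width 1, which upper-bounds the treewidth. Any graph with an edge has treewidth ≥ 1, and G has the edge c–a. Combining the bounds, tw(G) = 1.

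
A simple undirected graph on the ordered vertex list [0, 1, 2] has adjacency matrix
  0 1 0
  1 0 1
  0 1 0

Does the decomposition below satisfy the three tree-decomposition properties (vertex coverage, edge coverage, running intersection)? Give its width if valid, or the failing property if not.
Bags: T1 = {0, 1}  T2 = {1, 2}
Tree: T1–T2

Yes; width 1.

Vertex coverage: the bags together contain {0, 1, 2}, the full vertex set. Edge coverage: each edge of G has both endpoints in at least one bag. Running intersection: for every vertex, the bags containing it form a connected subtree. All three properties hold, so this is a valid tree decomposition of width max|bag| − 1 = 1, and hence tw(G) ≤ 1.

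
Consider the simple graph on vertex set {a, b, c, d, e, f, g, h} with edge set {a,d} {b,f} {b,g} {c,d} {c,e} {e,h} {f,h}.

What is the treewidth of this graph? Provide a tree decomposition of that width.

Treewidth 1.
One optimal decomposition is:
Bags: B1 = {b, g}  B2 = {b, f}  B3 = {f, h}  B4 = {e, h}  B5 = {c, e}  B6 = {c, d}  B7 = {a, d}
Tree: B1–B2, B2–B3, B3–B4, B4–B5, B5–B6, B6–B7

Every bag has size at most 2, so the width is 2 − 1 = 1 and tw(G) ≤ 1. Since G has at least one edge (e.g. g–b), it is not an edgeless graph, so tw(G) ≥ 1. Therefore the treewidth is 1.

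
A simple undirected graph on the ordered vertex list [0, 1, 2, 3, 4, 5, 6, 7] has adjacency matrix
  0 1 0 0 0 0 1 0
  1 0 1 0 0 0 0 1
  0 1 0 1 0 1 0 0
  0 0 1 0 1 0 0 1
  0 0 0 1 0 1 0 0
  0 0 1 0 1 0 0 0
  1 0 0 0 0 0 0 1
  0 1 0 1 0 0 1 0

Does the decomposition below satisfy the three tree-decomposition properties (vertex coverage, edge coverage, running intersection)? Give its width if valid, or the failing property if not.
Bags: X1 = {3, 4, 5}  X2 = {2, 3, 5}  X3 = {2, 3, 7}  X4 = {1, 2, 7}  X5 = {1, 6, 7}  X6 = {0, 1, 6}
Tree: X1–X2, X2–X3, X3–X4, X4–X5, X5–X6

Yes; width 2.

Every vertex of G appears in some bag (union = {0, 1, 2, 3, 4, 5, 6, 7}); every edge is covered by a bag; and for each vertex v the set of bags containing v is connected in the bag tree. The decomposition is therefore valid. The largest bag has 3 vertices, so the width is 2.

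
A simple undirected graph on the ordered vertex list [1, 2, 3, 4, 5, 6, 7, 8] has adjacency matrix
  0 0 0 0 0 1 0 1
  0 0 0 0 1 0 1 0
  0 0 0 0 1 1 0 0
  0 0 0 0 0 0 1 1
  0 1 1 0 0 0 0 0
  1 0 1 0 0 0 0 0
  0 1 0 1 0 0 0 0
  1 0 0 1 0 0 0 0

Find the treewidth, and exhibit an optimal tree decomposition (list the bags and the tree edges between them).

Each bag holds 3 vertices, so the decomposition has width 2, which upper-bounds the treewidth. The edges 5–2–7–4–8–1–6–3–5 form a cycle, so G is not a tree and its treewidth is at least 2. The upper and lower bounds meet at 2, so that is the treewidth.

Treewidth 2.
One optimal decomposition is:
Bags: B1 = {2, 5, 7}  B2 = {4, 5, 7}  B3 = {4, 5, 8}  B4 = {1, 5, 8}  B5 = {1, 5, 6}  B6 = {3, 5, 6}
Tree: B1–B2, B2–B3, B3–B4, B4–B5, B5–B6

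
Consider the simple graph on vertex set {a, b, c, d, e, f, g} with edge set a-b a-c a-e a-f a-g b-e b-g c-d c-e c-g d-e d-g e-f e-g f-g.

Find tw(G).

3

A width-3 tree decomposition is:
Bags: B1 = {a, c, e, g}  B2 = {a, e, f, g}  B3 = {a, b, e, g}  B4 = {c, d, e, g}
Tree: B1–B2, B1–B3, B1–B4
The largest bag has 4 vertices, giving width 3; this decomposition certifies tw(G) ≤ 3. On the other hand G contains the 4-clique {c, d, e, g}. A clique must lie in a single bag of any decomposition, so no decomposition can have width below 3. The upper and lower bounds meet at 3, so that is the treewidth.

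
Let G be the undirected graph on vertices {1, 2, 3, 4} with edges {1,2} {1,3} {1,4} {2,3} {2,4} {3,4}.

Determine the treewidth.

A width-3 tree decomposition is:
Bags: B1 = {1, 2, 3, 4}
Tree: (single bag)
With just one bag of size 4, the width is 4 − 1 = 3, so tw(G) ≤ 3. Conversely, {1, 2, 3, 4} is a clique of size 4, and the vertices of any clique must share a bag in every tree decomposition; so some bag has ≥ 4 vertices and tw(G) ≥ 3. Therefore the treewidth is 3.

3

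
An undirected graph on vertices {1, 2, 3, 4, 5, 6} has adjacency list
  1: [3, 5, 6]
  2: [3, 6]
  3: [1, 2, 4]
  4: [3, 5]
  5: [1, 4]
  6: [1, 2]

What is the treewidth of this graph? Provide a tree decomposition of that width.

The largest bag has 3 vertices, giving width 2; this decomposition certifies tw(G) ≤ 2. For the lower bound, G contains the cycle 5–4–3–1–5, so G is not a forest; only forests have treewidth ≤ 1, hence tw(G) ≥ 2. Hence tw(G) = 2 exactly.

Treewidth 2.
Bags: B1 = {1, 4, 5}  B2 = {1, 3, 4}  B3 = {1, 3, 6}  B4 = {2, 3, 6}
Tree: B1–B2, B2–B3, B3–B4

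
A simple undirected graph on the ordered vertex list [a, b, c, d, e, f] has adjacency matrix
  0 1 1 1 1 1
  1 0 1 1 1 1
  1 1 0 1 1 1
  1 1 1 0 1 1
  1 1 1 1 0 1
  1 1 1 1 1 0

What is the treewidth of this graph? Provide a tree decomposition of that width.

Treewidth 5.
Bags: B1 = {a, b, c, d, e, f}
Tree: (single bag)

With just one bag of size 6, the width is 6 − 1 = 5, so tw(G) ≤ 5. Conversely, {a, b, c, d, e, f} is a clique of size 6, and the vertices of any clique must share a bag in every tree decomposition; so some bag has ≥ 6 vertices and tw(G) ≥ 5. The upper and lower bounds meet at 5, so that is the treewidth.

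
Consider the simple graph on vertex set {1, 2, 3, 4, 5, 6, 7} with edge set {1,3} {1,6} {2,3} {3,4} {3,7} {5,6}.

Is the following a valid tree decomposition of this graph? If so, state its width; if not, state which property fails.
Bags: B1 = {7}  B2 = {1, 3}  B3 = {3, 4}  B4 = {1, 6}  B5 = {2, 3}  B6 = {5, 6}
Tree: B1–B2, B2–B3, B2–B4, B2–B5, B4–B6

A tree decomposition must satisfy three properties: every vertex lies in some bag; for every edge, both endpoints lie together in some bag; and for every vertex, the bags containing it form a connected subtree. Here edge (3,7) lies in no bag, so the decomposition is invalid.

No — edge (3,7) lies in no bag.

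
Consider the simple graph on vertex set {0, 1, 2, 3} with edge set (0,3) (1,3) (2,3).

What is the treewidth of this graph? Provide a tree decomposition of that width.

Every bag has size at most 2, so the width is 2 − 1 = 1 and tw(G) ≤ 1. Since G has at least one edge (e.g. 1–3), it is not an edgeless graph, so tw(G) ≥ 1. Combining the bounds, tw(G) = 1.

Treewidth 1.
Bags: B1 = {1, 3}  B2 = {2, 3}  B3 = {0, 3}
Tree: B1–B2, B2–B3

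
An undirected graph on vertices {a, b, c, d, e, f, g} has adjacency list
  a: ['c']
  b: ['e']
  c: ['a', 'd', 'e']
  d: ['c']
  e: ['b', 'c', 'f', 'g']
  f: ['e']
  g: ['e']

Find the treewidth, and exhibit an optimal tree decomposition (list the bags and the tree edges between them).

Treewidth 1.
One such decomposition:
Bags: B1 = {c, d}  B2 = {c, e}  B3 = {e, g}  B4 = {e, f}  B5 = {b, e}  B6 = {a, c}
Tree: B1–B2, B2–B3, B2–B4, B4–B5, B2–B6

Each bag holds 2 vertices, so the decomposition has width 1, which upper-bounds the treewidth. Any graph with an edge has treewidth ≥ 1, and G has the edge c–d. Combining the bounds, tw(G) = 1.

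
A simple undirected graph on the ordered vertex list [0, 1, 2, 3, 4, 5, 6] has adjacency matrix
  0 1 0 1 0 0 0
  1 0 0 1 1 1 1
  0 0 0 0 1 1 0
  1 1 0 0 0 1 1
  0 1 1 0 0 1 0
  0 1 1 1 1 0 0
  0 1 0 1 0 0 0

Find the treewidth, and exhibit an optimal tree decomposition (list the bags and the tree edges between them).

Treewidth 2.
One such decomposition:
Bags: B1 = {1, 3, 6}  B2 = {1, 3, 5}  B3 = {0, 1, 3}  B4 = {1, 4, 5}  B5 = {2, 4, 5}
Tree: B1–B2, B2–B3, B2–B4, B4–B5

The largest bag has 3 vertices, giving width 2; this decomposition certifies tw(G) ≤ 2. Conversely, {0, 1, 3} is a clique of size 3, and the vertices of any clique must share a bag in every tree decomposition; so some bag has ≥ 3 vertices and tw(G) ≥ 2. Therefore the treewidth is 2.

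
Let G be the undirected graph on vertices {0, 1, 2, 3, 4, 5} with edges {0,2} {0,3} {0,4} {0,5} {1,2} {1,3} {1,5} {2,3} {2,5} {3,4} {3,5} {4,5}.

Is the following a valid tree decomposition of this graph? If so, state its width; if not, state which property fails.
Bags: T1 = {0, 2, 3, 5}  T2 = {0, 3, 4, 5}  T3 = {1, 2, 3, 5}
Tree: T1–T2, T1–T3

Yes; width 3.

Checking the three conditions: (i) the bags cover all of {0, 1, 2, 3, 4, 5}; (ii) for each edge, some bag contains both endpoints; (iii) the bags containing any fixed vertex form a subtree. All hold, so the decomposition is valid with width 4 − 1 = 3.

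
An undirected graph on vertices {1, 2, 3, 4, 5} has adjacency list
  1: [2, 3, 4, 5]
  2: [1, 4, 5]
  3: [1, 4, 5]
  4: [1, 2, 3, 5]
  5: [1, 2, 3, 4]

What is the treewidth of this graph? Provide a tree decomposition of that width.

Treewidth 3.
One optimal decomposition is:
Bags: B1 = {1, 3, 4, 5}  B2 = {1, 2, 4, 5}
Tree: B1–B2

Each bag holds 4 vertices, so the decomposition has width 3, which upper-bounds the treewidth. For the lower bound, the 4 vertices {1, 2, 4, 5} are pairwise adjacent, and any tree decomposition puts a clique entirely inside one bag — forcing width ≥ 3. The upper and lower bounds meet at 3, so that is the treewidth.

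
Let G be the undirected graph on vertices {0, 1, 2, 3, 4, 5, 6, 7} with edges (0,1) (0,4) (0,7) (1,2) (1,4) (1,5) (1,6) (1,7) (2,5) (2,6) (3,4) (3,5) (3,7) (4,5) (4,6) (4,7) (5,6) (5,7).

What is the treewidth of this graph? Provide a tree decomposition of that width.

Treewidth 3.
One such decomposition:
Bags: B1 = {1, 4, 5, 7}  B2 = {0, 1, 4, 7}  B3 = {3, 4, 5, 7}  B4 = {1, 4, 5, 6}  B5 = {1, 2, 5, 6}
Tree: B1–B2, B1–B3, B1–B4, B4–B5

Each bag holds 4 vertices, so the decomposition has width 3, which upper-bounds the treewidth. On the other hand G contains the 4-clique {1, 2, 5, 6}. A clique must lie in a single bag of any decomposition, so no decomposition can have width below 3. Combining the bounds, tw(G) = 3.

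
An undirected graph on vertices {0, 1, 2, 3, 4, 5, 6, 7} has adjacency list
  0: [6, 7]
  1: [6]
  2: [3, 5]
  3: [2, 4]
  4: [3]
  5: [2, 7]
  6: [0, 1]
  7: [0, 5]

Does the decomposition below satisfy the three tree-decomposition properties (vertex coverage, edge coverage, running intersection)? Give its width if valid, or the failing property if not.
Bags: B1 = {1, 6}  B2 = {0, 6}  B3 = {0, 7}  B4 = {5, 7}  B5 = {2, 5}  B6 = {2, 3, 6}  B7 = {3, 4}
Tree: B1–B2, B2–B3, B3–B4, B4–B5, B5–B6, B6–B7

No — bags containing vertex 6 are not connected in the tree.

A tree decomposition must satisfy three properties: every vertex lies in some bag; for every edge, both endpoints lie together in some bag; and for every vertex, the bags containing it form a connected subtree. Here bags containing vertex 6 are not connected in the tree, so the decomposition is invalid.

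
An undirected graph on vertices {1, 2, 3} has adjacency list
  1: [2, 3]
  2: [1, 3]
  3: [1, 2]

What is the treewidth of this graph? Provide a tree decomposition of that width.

Treewidth 2.
Bags: B1 = {1, 2, 3}
Tree: (single bag)

With just one bag of size 3, the width is 3 − 1 = 2, so tw(G) ≤ 2. For the lower bound, the 3 vertices {1, 2, 3} are pairwise adjacent, and any tree decomposition puts a clique entirely inside one bag — forcing width ≥ 2. Therefore the treewidth is 2.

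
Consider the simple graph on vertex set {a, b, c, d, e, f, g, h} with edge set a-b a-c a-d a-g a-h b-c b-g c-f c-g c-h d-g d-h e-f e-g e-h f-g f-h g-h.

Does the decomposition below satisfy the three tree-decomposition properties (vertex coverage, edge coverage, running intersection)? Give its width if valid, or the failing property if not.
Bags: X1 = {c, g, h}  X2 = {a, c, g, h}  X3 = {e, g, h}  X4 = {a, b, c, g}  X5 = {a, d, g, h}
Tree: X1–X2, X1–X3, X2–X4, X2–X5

A tree decomposition must satisfy three properties: every vertex lies in some bag; for every edge, both endpoints lie together in some bag; and for every vertex, the bags containing it form a connected subtree. Here vertex f appears in no bag, so the decomposition is invalid.

No — vertex f appears in no bag.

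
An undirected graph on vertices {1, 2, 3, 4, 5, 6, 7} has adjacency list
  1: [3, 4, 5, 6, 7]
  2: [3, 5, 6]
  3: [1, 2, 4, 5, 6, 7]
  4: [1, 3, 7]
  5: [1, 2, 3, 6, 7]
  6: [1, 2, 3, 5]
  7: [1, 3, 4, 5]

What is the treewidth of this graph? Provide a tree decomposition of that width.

Treewidth 3.
Bags: B1 = {1, 3, 4, 7}  B2 = {1, 3, 5, 7}  B3 = {1, 3, 5, 6}  B4 = {2, 3, 5, 6}
Tree: B1–B2, B2–B3, B3–B4

The largest bag has 4 vertices, giving width 3; this decomposition certifies tw(G) ≤ 3. On the other hand G contains the 4-clique {1, 3, 4, 7}. A clique must lie in a single bag of any decomposition, so no decomposition can have width below 3. The upper and lower bounds meet at 3, so that is the treewidth.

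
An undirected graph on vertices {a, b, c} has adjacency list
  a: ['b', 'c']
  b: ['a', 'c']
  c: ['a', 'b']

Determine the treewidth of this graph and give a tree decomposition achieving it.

With just one bag of size 3, the width is 3 − 1 = 2, so tw(G) ≤ 2. On the other hand G contains the 3-clique {a, b, c}. A clique must lie in a single bag of any decomposition, so no decomposition can have width below 2. Combining the bounds, tw(G) = 2.

Treewidth 2.
Bags: B1 = {a, b, c}
Tree: (single bag)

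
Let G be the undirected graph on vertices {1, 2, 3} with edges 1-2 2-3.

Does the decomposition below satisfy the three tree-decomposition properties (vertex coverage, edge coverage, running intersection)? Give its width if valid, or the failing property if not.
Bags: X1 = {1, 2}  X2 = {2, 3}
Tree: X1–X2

Yes; width 1.

Every vertex of G appears in some bag (union = {1, 2, 3}); every edge is covered by a bag; and for each vertex v the set of bags containing v is connected in the bag tree. The decomposition is therefore valid. The largest bag has 2 vertices, so the width is 1.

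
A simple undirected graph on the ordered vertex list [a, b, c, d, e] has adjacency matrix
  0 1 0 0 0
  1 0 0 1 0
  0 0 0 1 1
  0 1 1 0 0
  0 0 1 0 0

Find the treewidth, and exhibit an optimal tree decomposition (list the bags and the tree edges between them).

Every bag has size at most 2, so the width is 2 − 1 = 1 and tw(G) ≤ 1. Since G has at least one edge (e.g. e–c), it is not an edgeless graph, so tw(G) ≥ 1. Therefore the treewidth is 1.

Treewidth 1.
One optimal decomposition is:
Bags: B1 = {c, e}  B2 = {c, d}  B3 = {b, d}  B4 = {a, b}
Tree: B1–B2, B2–B3, B3–B4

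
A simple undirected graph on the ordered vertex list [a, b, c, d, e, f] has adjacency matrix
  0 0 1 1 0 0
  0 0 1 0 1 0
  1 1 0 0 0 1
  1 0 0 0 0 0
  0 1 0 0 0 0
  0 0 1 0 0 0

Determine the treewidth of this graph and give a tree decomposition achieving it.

Treewidth 1.
Bags: B1 = {c, f}  B2 = {a, c}  B3 = {b, c}  B4 = {a, d}  B5 = {b, e}
Tree: B1–B2, B2–B3, B2–B4, B3–B5

Each bag holds 2 vertices, so the decomposition has width 1, which upper-bounds the treewidth. Any graph with an edge has treewidth ≥ 1, and G has the edge f–c. The upper and lower bounds meet at 1, so that is the treewidth.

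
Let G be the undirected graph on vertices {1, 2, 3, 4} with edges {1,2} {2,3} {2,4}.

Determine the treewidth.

1

A width-1 tree decomposition is:
Bags: B1 = {2, 3}  B2 = {1, 2}  B3 = {2, 4}
Tree: B1–B2, B1–B3
The largest bag has 2 vertices, giving width 1; this decomposition certifies tw(G) ≤ 1. Any graph with an edge has treewidth ≥ 1, and G has the edge 3–2. The upper and lower bounds meet at 1, so that is the treewidth.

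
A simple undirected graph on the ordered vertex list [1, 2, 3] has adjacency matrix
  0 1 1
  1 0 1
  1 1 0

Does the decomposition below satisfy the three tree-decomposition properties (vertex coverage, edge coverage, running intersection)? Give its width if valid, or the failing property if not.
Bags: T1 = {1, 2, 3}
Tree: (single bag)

Checking the three conditions: (i) the bags cover all of {1, 2, 3}; (ii) for each edge, some bag contains both endpoints; (iii) the bags containing any fixed vertex form a subtree. All hold, so the decomposition is valid with width 3 − 1 = 2.

Yes; width 2.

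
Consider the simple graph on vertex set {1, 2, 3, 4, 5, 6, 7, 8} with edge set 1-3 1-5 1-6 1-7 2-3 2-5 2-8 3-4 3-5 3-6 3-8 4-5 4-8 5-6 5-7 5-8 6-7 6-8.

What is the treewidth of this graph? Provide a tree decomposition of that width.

Each bag holds 4 vertices, so the decomposition has width 3, which upper-bounds the treewidth. On the other hand G contains the 4-clique {2, 3, 5, 8}. A clique must lie in a single bag of any decomposition, so no decomposition can have width below 3. Hence tw(G) = 3 exactly.

Treewidth 3.
One optimal decomposition is:
Bags: B1 = {2, 3, 5, 8}  B2 = {3, 4, 5, 8}  B3 = {3, 5, 6, 8}  B4 = {1, 3, 5, 6}  B5 = {1, 5, 6, 7}
Tree: B1–B2, B1–B3, B3–B4, B4–B5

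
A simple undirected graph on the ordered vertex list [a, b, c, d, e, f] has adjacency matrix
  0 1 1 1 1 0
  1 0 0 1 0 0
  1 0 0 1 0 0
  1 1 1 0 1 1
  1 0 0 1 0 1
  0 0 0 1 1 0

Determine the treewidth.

2

A width-2 tree decomposition is:
Bags: B1 = {a, b, d}  B2 = {a, d, e}  B3 = {a, c, d}  B4 = {d, e, f}
Tree: B1–B2, B1–B3, B2–B4
Every bag has size at most 3, so the width is 3 − 1 = 2 and tw(G) ≤ 2. For the lower bound, the 3 vertices {a, d, e} are pairwise adjacent, and any tree decomposition puts a clique entirely inside one bag — forcing width ≥ 2. The upper and lower bounds meet at 2, so that is the treewidth.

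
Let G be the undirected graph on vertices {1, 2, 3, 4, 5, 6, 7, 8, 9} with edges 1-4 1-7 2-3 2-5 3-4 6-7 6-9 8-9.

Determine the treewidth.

A width-1 tree decomposition is:
Bags: B1 = {8, 9}  B2 = {6, 9}  B3 = {6, 7}  B4 = {1, 7}  B5 = {1, 4}  B6 = {3, 4}  B7 = {2, 3}  B8 = {2, 5}
Tree: B1–B2, B2–B3, B3–B4, B4–B5, B5–B6, B6–B7, B7–B8
Each bag holds 2 vertices, so the decomposition has width 1, which upper-bounds the treewidth. Since G has at least one edge (e.g. 8–9), it is not an edgeless graph, so tw(G) ≥ 1. Hence tw(G) = 1 exactly.

1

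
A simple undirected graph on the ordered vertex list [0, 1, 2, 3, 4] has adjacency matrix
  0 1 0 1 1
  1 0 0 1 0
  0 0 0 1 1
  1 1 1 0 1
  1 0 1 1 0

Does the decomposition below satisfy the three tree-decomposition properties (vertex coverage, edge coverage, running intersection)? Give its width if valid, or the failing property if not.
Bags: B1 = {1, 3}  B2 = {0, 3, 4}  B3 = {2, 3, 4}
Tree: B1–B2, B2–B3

No — edge (0,1) lies in no bag.

A tree decomposition must satisfy three properties: every vertex lies in some bag; for every edge, both endpoints lie together in some bag; and for every vertex, the bags containing it form a connected subtree. Here edge (0,1) lies in no bag, so the decomposition is invalid.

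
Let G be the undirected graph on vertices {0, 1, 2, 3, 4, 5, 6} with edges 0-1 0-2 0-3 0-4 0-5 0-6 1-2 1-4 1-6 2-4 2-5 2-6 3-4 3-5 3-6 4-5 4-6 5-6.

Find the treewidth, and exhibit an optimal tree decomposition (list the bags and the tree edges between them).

Treewidth 4.
One such decomposition:
Bags: B1 = {0, 3, 4, 5, 6}  B2 = {0, 2, 4, 5, 6}  B3 = {0, 1, 2, 4, 6}
Tree: B1–B2, B2–B3

Every bag has size at most 5, so the width is 5 − 1 = 4 and tw(G) ≤ 4. On the other hand G contains the 5-clique {0, 1, 2, 4, 6}. A clique must lie in a single bag of any decomposition, so no decomposition can have width below 4. Hence tw(G) = 4 exactly.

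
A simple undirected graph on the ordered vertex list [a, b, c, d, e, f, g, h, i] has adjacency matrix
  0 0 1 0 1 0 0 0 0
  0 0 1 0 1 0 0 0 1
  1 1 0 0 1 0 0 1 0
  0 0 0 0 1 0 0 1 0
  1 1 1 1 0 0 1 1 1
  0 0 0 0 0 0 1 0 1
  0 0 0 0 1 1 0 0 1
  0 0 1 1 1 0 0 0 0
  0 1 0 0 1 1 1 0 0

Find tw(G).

A width-2 tree decomposition is:
Bags: B1 = {b, c, e}  B2 = {b, e, i}  B3 = {a, c, e}  B4 = {c, e, h}  B5 = {e, g, i}  B6 = {f, g, i}  B7 = {d, e, h}
Tree: B1–B2, B1–B3, B1–B4, B2–B5, B5–B6, B4–B7
Each bag holds 3 vertices, so the decomposition has width 2, which upper-bounds the treewidth. For the lower bound, the 3 vertices {d, e, h} are pairwise adjacent, and any tree decomposition puts a clique entirely inside one bag — forcing width ≥ 2. The upper and lower bounds meet at 2, so that is the treewidth.

2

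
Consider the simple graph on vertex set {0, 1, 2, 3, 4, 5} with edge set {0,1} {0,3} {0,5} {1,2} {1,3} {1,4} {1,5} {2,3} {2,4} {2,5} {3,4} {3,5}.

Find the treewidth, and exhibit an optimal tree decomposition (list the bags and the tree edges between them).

Every bag has size at most 4, so the width is 4 − 1 = 3 and tw(G) ≤ 3. On the other hand G contains the 4-clique {0, 1, 3, 5}. A clique must lie in a single bag of any decomposition, so no decomposition can have width below 3. The upper and lower bounds meet at 3, so that is the treewidth.

Treewidth 3.
One such decomposition:
Bags: B1 = {1, 2, 3, 5}  B2 = {0, 1, 3, 5}  B3 = {1, 2, 3, 4}
Tree: B1–B2, B1–B3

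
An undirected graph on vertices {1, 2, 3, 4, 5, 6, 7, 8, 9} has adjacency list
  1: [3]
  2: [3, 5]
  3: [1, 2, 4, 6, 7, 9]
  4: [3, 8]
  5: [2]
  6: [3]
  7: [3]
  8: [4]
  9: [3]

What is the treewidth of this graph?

A width-1 tree decomposition is:
Bags: B1 = {3, 6}  B2 = {3, 4}  B3 = {2, 3}  B4 = {3, 9}  B5 = {2, 5}  B6 = {4, 8}  B7 = {3, 7}  B8 = {1, 3}
Tree: B1–B2, B2–B3, B3–B4, B3–B5, B2–B6, B4–B7, B2–B8
Each bag holds 2 vertices, so the decomposition has width 1, which upper-bounds the treewidth. Since G has at least one edge (e.g. 6–3), it is not an edgeless graph, so tw(G) ≥ 1. Therefore the treewidth is 1.

1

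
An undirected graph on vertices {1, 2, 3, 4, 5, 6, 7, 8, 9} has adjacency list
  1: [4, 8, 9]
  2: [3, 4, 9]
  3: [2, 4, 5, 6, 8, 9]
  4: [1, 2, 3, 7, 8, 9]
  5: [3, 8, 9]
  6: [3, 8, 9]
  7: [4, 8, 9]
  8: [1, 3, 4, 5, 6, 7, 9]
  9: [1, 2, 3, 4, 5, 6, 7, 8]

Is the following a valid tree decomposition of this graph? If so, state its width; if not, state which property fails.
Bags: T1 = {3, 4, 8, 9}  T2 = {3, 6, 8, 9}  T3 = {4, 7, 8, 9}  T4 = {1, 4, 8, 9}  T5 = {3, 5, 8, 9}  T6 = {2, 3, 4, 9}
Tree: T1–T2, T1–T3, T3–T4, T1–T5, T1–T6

Every vertex of G appears in some bag (union = {1, 2, 3, 4, 5, 6, 7, 8, 9}); every edge is covered by a bag; and for each vertex v the set of bags containing v is connected in the bag tree. The decomposition is therefore valid. The largest bag has 4 vertices, so the width is 3.

Yes; width 3.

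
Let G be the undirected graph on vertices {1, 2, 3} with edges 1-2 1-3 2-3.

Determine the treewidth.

2

A width-2 tree decomposition is:
Bags: B1 = {1, 2, 3}
Tree: (single bag)
With just one bag of size 3, the width is 3 − 1 = 2, so tw(G) ≤ 2. On the other hand G contains the 3-clique {1, 2, 3}. A clique must lie in a single bag of any decomposition, so no decomposition can have width below 2. Hence tw(G) = 2 exactly.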